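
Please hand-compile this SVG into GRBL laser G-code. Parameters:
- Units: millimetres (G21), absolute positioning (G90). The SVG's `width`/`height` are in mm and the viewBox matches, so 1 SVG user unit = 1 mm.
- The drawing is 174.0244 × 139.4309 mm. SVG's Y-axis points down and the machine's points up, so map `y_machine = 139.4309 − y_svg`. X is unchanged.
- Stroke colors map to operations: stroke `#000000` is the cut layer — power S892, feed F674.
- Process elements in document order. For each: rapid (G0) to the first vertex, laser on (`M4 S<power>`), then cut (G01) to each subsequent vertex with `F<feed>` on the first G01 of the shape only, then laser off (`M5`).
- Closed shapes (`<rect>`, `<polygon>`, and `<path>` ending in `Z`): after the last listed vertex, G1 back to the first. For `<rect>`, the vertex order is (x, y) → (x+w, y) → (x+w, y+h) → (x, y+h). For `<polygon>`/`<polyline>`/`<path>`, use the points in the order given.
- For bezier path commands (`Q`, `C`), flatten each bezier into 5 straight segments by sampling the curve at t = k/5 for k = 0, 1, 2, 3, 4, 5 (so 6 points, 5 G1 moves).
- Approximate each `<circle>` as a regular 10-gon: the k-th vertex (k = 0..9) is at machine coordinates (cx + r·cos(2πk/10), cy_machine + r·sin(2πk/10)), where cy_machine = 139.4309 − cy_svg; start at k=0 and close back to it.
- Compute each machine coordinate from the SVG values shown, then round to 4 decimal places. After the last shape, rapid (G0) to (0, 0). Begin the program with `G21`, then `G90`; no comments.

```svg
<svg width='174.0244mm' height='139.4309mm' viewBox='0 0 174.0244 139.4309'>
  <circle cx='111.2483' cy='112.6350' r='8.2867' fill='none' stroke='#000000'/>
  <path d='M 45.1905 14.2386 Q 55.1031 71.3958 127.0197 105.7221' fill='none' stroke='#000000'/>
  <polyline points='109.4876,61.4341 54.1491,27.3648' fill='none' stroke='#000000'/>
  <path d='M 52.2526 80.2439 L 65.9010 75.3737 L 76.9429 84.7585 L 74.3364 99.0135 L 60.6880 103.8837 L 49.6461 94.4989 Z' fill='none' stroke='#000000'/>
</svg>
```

1 u = 1 mm; y_m = 139.4309 − y.

[1] `<circle>` circle, #000000→cut S892 F674: (119.5350,26.7959) → (117.9524,31.6667) → (113.8090,34.6770) → (108.6876,34.6770) → (104.5442,31.6667) → (102.9616,26.7959) → (104.5442,21.9251) → (108.6876,18.9148) → (113.8090,18.9148) → (117.9524,21.9251) → (119.5350,26.7959) (closed)

[2] `<path>` quadratic bezier, #000000→cut S892 F674: (45.1905,125.1923) → (51.6357,103.2427) → (63.0412,83.1195) → (79.4071,64.8228) → (100.7332,48.3526) → (127.0197,33.7088)

[3] `<polyline>` line segment, #000000→cut S892 F674: (109.4876,77.9968) → (54.1491,112.0661)

[4] `<path>` regular polygon, #000000→cut S892 F674: (52.2526,59.1870) → (65.9010,64.0572) → (76.9429,54.6724) → (74.3364,40.4174) → (60.6880,35.5472) → (49.6461,44.9320) → (52.2526,59.1870) (closed)

G21
G90
G0 X119.5350 Y26.7959
M4 S892
G01 X117.9524 Y31.6667 F674
G01 X113.8090 Y34.6770
G01 X108.6876 Y34.6770
G01 X104.5442 Y31.6667
G01 X102.9616 Y26.7959
G01 X104.5442 Y21.9251
G01 X108.6876 Y18.9148
G01 X113.8090 Y18.9148
G01 X117.9524 Y21.9251
G01 X119.5350 Y26.7959
M5
G0 X45.1905 Y125.1923
M4 S892
G01 X51.6357 Y103.2427 F674
G01 X63.0412 Y83.1195
G01 X79.4071 Y64.8228
G01 X100.7332 Y48.3526
G01 X127.0197 Y33.7088
M5
G0 X109.4876 Y77.9968
M4 S892
G01 X54.1491 Y112.0661 F674
M5
G0 X52.2526 Y59.1870
M4 S892
G01 X65.9010 Y64.0572 F674
G01 X76.9429 Y54.6724
G01 X74.3364 Y40.4174
G01 X60.6880 Y35.5472
G01 X49.6461 Y44.9320
G01 X52.2526 Y59.1870
M5
G0 X0.0000 Y0.0000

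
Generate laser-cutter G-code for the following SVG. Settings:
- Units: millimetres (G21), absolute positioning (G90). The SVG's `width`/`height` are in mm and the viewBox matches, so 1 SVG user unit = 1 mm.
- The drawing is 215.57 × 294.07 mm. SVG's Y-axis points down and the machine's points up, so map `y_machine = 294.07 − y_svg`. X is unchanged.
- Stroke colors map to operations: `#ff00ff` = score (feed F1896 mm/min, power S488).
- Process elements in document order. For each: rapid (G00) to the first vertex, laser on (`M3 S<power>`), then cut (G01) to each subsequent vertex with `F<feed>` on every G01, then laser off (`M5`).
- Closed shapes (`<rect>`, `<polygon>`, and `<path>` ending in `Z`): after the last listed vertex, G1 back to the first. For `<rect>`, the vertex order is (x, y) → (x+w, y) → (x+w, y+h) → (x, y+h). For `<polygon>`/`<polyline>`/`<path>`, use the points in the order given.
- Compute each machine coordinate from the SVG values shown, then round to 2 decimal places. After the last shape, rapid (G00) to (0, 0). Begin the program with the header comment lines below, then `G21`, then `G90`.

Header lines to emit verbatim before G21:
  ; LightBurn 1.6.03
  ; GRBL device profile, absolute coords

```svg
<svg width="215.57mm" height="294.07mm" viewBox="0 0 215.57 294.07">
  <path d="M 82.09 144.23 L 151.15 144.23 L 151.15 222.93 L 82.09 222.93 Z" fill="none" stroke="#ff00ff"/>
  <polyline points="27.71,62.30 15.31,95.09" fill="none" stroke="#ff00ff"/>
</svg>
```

1 u = 1 mm; y_m = 294.07 − y.

[1] `<path>` rectangle, #ff00ff→score S488 F1896: (82.09,149.84) → (151.15,149.84) → (151.15,71.14) → (82.09,71.14) → (82.09,149.84) (closed)

[2] `<polyline>` line segment, #ff00ff→score S488 F1896: (27.71,231.77) → (15.31,198.98)

; LightBurn 1.6.03
; GRBL device profile, absolute coords
G21
G90
G00 X82.09 Y149.84
M3 S488
G01 X151.15 Y149.84 F1896
G01 X151.15 Y71.14 F1896
G01 X82.09 Y71.14 F1896
G01 X82.09 Y149.84 F1896
M5
G00 X27.71 Y231.77
M3 S488
G01 X15.31 Y198.98 F1896
M5
G00 X0.00 Y0.00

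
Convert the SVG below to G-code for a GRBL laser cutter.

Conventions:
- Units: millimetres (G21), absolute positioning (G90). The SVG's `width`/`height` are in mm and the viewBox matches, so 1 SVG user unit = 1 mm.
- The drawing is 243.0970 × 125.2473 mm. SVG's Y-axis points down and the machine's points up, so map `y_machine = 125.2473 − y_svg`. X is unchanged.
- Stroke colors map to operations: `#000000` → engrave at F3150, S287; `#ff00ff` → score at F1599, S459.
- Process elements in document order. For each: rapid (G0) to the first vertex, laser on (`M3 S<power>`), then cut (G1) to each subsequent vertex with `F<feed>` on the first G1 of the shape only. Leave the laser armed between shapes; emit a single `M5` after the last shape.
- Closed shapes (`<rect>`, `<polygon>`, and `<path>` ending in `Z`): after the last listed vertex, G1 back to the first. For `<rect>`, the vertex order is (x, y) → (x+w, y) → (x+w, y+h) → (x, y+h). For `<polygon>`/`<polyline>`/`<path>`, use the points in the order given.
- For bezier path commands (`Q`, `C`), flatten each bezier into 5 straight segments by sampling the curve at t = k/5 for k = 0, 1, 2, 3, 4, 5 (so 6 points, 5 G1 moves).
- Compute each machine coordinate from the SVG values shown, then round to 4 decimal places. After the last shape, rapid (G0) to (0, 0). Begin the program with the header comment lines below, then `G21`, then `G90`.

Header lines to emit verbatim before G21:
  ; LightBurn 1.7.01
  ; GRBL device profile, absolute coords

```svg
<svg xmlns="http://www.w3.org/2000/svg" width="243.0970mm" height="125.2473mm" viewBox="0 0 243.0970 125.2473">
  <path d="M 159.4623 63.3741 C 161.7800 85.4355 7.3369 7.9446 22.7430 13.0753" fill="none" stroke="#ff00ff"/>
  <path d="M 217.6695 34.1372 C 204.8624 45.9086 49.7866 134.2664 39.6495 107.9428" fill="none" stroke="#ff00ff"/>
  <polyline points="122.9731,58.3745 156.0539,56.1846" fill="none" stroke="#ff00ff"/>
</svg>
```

1 u = 1 mm; y_m = 125.2473 − y.

[1] `<path>` cubic bezier, #ff00ff→score S459 F1599: (159.4623,61.8732) → (144.6545,59.1252) → (107.9014,71.5255) → (64.8803,90.3296) → (31.2684,106.7932) → (22.7430,112.1720)

[2] `<path>` cubic bezier, #ff00ff→score S459 F1599: (217.6695,91.1101) → (195.2107,76.3870) → (152.3933,52.4641) → (103.0033,28.5221) → (60.8267,13.7420) → (39.6495,17.3045)

[3] `<polyline>` line segment, #ff00ff→score S459 F1599: (122.9731,66.8728) → (156.0539,69.0627)

; LightBurn 1.7.01
; GRBL device profile, absolute coords
G21
G90
G0 X159.4623 Y61.8732
M3 S459
G1 X144.6545 Y59.1252 F1599
G1 X107.9014 Y71.5255
G1 X64.8803 Y90.3296
G1 X31.2684 Y106.7932
G1 X22.7430 Y112.1720
G0 X217.6695 Y91.1101
M3 S459
G1 X195.2107 Y76.3870 F1599
G1 X152.3933 Y52.4641
G1 X103.0033 Y28.5221
G1 X60.8267 Y13.7420
G1 X39.6495 Y17.3045
G0 X122.9731 Y66.8728
M3 S459
G1 X156.0539 Y69.0627 F1599
M5
G0 X0.0000 Y0.0000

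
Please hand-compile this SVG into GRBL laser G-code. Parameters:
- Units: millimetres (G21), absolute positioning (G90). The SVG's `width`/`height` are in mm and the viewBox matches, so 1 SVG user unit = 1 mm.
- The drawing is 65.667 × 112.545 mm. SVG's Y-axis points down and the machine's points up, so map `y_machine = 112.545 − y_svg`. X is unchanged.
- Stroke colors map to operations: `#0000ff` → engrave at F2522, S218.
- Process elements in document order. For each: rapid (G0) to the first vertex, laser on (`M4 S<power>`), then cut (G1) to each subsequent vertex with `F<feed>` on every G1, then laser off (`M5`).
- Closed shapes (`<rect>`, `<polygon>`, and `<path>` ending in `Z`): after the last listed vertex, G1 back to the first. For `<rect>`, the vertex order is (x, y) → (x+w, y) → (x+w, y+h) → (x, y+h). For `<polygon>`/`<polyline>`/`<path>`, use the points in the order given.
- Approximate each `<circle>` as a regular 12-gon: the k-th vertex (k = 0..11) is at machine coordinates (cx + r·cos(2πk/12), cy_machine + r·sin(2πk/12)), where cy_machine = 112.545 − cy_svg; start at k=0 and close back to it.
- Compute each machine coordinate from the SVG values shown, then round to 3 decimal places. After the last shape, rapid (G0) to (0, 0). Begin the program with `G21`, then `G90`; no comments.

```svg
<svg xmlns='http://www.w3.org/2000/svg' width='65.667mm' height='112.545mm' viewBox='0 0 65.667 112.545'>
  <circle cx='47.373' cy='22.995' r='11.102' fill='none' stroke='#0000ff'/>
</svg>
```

1 u = 1 mm; y_m = 112.545 − y.

[1] `<circle>` circle, #0000ff→engrave S218 F2522: (58.475,89.550) → (56.988,95.101) → (52.924,99.165) → (47.373,100.652) → (41.822,99.165) → (37.758,95.101) → (36.271,89.550) → (37.758,83.999) → (41.822,79.935) → (47.373,78.448) → (52.924,79.935) → (56.988,83.999) → (58.475,89.550) (closed)

G21
G90
G0 X58.475 Y89.550
M4 S218
G1 X56.988 Y95.101 F2522
G1 X52.924 Y99.165 F2522
G1 X47.373 Y100.652 F2522
G1 X41.822 Y99.165 F2522
G1 X37.758 Y95.101 F2522
G1 X36.271 Y89.550 F2522
G1 X37.758 Y83.999 F2522
G1 X41.822 Y79.935 F2522
G1 X47.373 Y78.448 F2522
G1 X52.924 Y79.935 F2522
G1 X56.988 Y83.999 F2522
G1 X58.475 Y89.550 F2522
M5
G0 X0.000 Y0.000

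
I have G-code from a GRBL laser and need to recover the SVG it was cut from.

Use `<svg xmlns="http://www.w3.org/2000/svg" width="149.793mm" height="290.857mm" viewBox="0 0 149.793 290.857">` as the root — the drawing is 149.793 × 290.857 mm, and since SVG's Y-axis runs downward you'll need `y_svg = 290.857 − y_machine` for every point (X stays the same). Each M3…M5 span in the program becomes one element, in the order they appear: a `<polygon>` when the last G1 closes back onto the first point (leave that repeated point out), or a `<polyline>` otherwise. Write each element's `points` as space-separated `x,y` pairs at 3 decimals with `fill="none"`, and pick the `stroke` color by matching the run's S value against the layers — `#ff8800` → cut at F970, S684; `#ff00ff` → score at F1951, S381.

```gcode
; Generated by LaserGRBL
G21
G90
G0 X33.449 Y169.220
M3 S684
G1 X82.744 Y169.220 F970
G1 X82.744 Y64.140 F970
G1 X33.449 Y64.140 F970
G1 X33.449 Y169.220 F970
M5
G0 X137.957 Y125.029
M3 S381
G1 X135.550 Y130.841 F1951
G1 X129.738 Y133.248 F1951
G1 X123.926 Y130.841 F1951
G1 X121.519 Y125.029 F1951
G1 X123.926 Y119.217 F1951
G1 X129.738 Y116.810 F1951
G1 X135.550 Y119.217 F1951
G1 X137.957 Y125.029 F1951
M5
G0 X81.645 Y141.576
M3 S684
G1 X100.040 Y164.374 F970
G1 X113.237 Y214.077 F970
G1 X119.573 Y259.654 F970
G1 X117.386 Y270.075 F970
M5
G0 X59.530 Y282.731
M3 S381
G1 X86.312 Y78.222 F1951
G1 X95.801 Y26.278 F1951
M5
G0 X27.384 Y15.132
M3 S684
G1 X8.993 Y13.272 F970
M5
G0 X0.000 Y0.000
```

<svg xmlns="http://www.w3.org/2000/svg" width="149.793mm" height="290.857mm" viewBox="0 0 149.793 290.857">
  <polygon points="33.449,121.637 82.744,121.637 82.744,226.717 33.449,226.717" fill="none" stroke="#ff8800"/>
  <polygon points="137.957,165.828 135.550,160.016 129.738,157.609 123.926,160.016 121.519,165.828 123.926,171.640 129.738,174.047 135.550,171.640" fill="none" stroke="#ff00ff"/>
  <polyline points="81.645,149.281 100.040,126.483 113.237,76.780 119.573,31.203 117.386,20.782" fill="none" stroke="#ff8800"/>
  <polyline points="59.530,8.126 86.312,212.635 95.801,264.579" fill="none" stroke="#ff00ff"/>
  <polyline points="27.384,275.725 8.993,277.585" fill="none" stroke="#ff8800"/>
</svg>

y_svg = 290.857 − y_m.

[1] S684→`#ff8800` (cut); closed run; points: 33.449,121.637 82.744,121.637 82.744,226.717 33.449,226.717

[2] S381→`#ff00ff` (score); closed run; points: 137.957,165.828 135.550,160.016 129.738,157.609 123.926,160.016 121.519,165.828 123.926,171.640 129.738,174.047 135.550,171.640

[3] S684→`#ff8800` (cut); open run; points: 81.645,149.281 100.040,126.483 113.237,76.780 119.573,31.203 117.386,20.782

[4] S381→`#ff00ff` (score); open run; points: 59.530,8.126 86.312,212.635 95.801,264.579

[5] S684→`#ff8800` (cut); open run; points: 27.384,275.725 8.993,277.585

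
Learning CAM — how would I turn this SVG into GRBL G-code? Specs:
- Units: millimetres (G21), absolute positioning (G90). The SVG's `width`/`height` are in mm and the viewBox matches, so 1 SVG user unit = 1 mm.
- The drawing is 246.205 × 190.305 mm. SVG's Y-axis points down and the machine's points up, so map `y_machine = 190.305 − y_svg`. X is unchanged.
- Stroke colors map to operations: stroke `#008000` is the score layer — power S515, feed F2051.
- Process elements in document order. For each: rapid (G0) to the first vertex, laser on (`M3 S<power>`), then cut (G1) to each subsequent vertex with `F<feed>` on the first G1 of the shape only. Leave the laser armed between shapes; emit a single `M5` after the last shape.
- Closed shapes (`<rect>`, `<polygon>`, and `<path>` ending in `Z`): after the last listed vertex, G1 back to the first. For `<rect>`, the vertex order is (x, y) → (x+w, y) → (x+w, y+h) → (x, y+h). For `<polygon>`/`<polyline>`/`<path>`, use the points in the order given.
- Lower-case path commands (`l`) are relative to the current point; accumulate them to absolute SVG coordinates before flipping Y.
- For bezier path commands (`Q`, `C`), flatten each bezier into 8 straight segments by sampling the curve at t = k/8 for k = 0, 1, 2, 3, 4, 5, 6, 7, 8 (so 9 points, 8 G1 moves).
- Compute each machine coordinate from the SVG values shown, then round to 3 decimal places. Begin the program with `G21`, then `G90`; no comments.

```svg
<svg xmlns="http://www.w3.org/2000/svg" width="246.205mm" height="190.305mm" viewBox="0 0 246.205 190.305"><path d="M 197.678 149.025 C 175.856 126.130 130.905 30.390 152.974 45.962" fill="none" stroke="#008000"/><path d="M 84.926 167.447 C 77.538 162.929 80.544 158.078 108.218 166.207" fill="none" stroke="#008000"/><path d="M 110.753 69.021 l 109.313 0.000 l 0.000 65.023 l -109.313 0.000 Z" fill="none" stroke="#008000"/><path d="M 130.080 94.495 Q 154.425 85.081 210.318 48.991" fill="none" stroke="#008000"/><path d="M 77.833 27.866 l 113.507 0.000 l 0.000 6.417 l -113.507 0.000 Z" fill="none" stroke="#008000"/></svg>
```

G21
G90
G0 X197.678 Y41.280
M3 S515
G1 X188.587 Y52.921 F2051
G1 X178.383 Y69.232
G1 X168.125 Y88.057
G1 X158.867 Y107.237
G1 X151.666 Y124.613
G1 X147.580 Y138.028
G1 X147.664 Y145.324
G1 X152.974 Y144.343
G0 X84.926 Y22.858
M3 S515
G1 X82.671 Y24.542 F2051
G1 X81.557 Y26.101
G1 X81.752 Y27.379
G1 X83.424 Y28.221
G1 X86.739 Y28.469
G1 X91.865 Y27.969
G1 X98.969 Y26.564
G1 X108.218 Y24.098
G0 X110.753 Y121.284
M3 S515
G1 X220.066 Y121.284 F2051
G1 X220.066 Y56.261
G1 X110.753 Y56.261
G1 X110.753 Y121.284
G0 X130.080 Y95.810
M3 S515
G1 X136.659 Y98.580 F2051
G1 X144.224 Y102.184
G1 X152.775 Y106.622
G1 X162.312 Y111.893
G1 X172.835 Y117.998
G1 X184.343 Y124.936
G1 X196.838 Y132.708
G1 X210.318 Y141.314
G0 X77.833 Y162.439
M3 S515
G1 X191.340 Y162.439 F2051
G1 X191.340 Y156.022
G1 X77.833 Y156.022
G1 X77.833 Y162.439
M5

Since the viewBox matches the mm dimensions, user units are millimetres directly. The only transform is the Y-flip y_m = 190.305 − y_svg.

Shape 1 is a cubic bezier drawn with `<path>`. Its stroke #008000 means score at S515, F2051. After flipping Y the toolpath is (197.678,41.280) → (188.587,52.921) → (178.383,69.232) → (168.125,88.057) → (158.867,107.237) → (151.666,124.613) → (147.580,138.028) → (147.664,145.324) → (152.974,144.343).

Shape 2 is a cubic bezier drawn with `<path>`. Its stroke #008000 means score at S515, F2051. After flipping Y the toolpath is (84.926,22.858) → (82.671,24.542) → (81.557,26.101) → (81.752,27.379) → (83.424,28.221) → (86.739,28.469) → (91.865,27.969) → (98.969,26.564) → (108.218,24.098).

Shape 3 is a rectangle drawn with `<path>`. Its stroke #008000 means score at S515, F2051. After flipping Y the toolpath is (110.753,121.284) → (220.066,121.284) → (220.066,56.261) → (110.753,56.261) → (110.753,121.284), returning to the start.

Shape 4 is a quadratic bezier drawn with `<path>`. Its stroke #008000 means score at S515, F2051. After flipping Y the toolpath is (130.080,95.810) → (136.659,98.580) → (144.224,102.184) → (152.775,106.622) → (162.312,111.893) → (172.835,117.998) → (184.343,124.936) → (196.838,132.708) → (210.318,141.314).

Shape 5 is a rectangle drawn with `<path>`. Its stroke #008000 means score at S515, F2051. After flipping Y the toolpath is (77.833,162.439) → (191.340,162.439) → (191.340,156.022) → (77.833,156.022) → (77.833,162.439), returning to the start.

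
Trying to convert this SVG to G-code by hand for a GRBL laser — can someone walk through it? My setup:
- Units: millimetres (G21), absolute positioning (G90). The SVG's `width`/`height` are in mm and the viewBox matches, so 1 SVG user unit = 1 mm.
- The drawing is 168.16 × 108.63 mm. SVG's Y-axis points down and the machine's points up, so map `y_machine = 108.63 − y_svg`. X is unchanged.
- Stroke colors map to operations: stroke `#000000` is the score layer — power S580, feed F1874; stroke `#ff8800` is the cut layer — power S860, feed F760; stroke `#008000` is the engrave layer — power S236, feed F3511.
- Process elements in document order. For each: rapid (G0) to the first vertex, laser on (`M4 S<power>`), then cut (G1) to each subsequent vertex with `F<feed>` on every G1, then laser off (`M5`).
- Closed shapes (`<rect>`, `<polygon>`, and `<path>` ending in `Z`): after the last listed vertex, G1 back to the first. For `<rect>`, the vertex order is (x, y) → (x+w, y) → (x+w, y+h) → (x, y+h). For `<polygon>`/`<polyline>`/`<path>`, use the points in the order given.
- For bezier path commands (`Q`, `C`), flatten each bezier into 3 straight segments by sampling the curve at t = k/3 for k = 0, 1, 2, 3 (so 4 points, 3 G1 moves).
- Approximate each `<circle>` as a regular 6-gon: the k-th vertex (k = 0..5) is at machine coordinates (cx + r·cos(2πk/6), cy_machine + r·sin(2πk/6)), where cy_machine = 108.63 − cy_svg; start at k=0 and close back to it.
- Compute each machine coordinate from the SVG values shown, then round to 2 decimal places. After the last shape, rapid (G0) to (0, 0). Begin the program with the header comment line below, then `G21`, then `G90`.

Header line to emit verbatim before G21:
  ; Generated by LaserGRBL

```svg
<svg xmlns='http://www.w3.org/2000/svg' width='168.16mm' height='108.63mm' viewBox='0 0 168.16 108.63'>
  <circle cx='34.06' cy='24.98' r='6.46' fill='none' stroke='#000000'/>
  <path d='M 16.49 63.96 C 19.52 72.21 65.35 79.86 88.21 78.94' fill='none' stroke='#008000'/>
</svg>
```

viewBox `0 0 168.16 108.63` with mm width/height → 1 unit = 1 mm. Flip: y_m = 108.63 − y_svg.

**Shape 1** — `<circle>` circle, stroke `#000000` → score (S580, F1874). Machine vertices: (40.52,83.65) → (37.29,89.24) → (30.83,89.24) → (27.60,83.65) → (30.83,78.06) → (37.29,78.06) → (40.52,83.65). Closed: final G1 returns to the first vertex.

**Shape 2** — `<path>` cubic bezier, stroke `#008000` → engrave (S236, F3511). Control points (SVG): P0=(16.49,63.96), P1=(19.52,72.21), P2=(65.35,79.86), P3=(88.21,78.94); sampled at t=k/3. Machine vertices: (16.49,44.67) → (31.35,36.92) → (60.13,31.33) → (88.21,29.69). Open path.

; Generated by LaserGRBL
G21
G90
G0 X40.52 Y83.65
M4 S580
G1 X37.29 Y89.24 F1874
G1 X30.83 Y89.24 F1874
G1 X27.60 Y83.65 F1874
G1 X30.83 Y78.06 F1874
G1 X37.29 Y78.06 F1874
G1 X40.52 Y83.65 F1874
M5
G0 X16.49 Y44.67
M4 S236
G1 X31.35 Y36.92 F3511
G1 X60.13 Y31.33 F3511
G1 X88.21 Y29.69 F3511
M5
G0 X0.00 Y0.00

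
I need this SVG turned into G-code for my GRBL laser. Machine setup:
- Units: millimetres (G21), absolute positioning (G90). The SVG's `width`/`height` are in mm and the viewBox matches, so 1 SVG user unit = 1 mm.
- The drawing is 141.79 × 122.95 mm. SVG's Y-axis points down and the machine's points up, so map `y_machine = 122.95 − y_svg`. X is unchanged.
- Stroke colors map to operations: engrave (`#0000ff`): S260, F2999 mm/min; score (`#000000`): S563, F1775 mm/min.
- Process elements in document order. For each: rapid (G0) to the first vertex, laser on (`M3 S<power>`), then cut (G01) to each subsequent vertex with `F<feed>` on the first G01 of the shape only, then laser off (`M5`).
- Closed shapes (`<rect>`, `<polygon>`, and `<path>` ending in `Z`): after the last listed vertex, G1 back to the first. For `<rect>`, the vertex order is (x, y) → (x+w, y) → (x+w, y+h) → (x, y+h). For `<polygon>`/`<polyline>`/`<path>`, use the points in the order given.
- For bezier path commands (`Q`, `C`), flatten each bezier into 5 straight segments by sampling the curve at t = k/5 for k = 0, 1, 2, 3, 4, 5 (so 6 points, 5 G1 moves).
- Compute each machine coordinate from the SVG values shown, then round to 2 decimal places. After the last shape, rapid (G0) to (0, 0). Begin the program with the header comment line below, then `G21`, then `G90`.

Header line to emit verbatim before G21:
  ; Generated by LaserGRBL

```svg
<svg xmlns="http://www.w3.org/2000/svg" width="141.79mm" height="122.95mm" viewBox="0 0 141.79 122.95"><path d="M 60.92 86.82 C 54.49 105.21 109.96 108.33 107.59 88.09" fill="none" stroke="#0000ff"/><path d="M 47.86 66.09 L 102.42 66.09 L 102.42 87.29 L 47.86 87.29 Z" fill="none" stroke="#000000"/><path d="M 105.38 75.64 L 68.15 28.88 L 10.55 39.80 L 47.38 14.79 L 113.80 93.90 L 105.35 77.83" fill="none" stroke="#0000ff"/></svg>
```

; Generated by LaserGRBL
G21
G90
G0 X60.92 Y36.13
M3 S260
G01 X63.53 Y26.99 F2999
G01 X75.25 Y21.91
G01 X90.33 Y21.27
G01 X103.03 Y25.45
G01 X107.59 Y34.86
M5
G0 X47.86 Y56.86
M3 S563
G01 X102.42 Y56.86 F1775
G01 X102.42 Y35.66
G01 X47.86 Y35.66
G01 X47.86 Y56.86
M5
G0 X105.38 Y47.31
M3 S260
G01 X68.15 Y94.07 F2999
G01 X10.55 Y83.15
G01 X47.38 Y108.16
G01 X113.80 Y29.05
G01 X105.35 Y45.12
M5
G0 X0.00 Y0.00

1 u = 1 mm; y_m = 122.95 − y.

[1] `<path>` cubic bezier, #0000ff→engrave S260 F2999: (60.92,36.13) → (63.53,26.99) → (75.25,21.91) → (90.33,21.27) → (103.03,25.45) → (107.59,34.86)

[2] `<path>` rectangle, #000000→score S563 F1775: (47.86,56.86) → (102.42,56.86) → (102.42,35.66) → (47.86,35.66) → (47.86,56.86) (closed)

[3] `<path>` open polyline, #0000ff→engrave S260 F2999: (105.38,47.31) → (68.15,94.07) → (10.55,83.15) → (47.38,108.16) → (113.80,29.05) → (105.35,45.12)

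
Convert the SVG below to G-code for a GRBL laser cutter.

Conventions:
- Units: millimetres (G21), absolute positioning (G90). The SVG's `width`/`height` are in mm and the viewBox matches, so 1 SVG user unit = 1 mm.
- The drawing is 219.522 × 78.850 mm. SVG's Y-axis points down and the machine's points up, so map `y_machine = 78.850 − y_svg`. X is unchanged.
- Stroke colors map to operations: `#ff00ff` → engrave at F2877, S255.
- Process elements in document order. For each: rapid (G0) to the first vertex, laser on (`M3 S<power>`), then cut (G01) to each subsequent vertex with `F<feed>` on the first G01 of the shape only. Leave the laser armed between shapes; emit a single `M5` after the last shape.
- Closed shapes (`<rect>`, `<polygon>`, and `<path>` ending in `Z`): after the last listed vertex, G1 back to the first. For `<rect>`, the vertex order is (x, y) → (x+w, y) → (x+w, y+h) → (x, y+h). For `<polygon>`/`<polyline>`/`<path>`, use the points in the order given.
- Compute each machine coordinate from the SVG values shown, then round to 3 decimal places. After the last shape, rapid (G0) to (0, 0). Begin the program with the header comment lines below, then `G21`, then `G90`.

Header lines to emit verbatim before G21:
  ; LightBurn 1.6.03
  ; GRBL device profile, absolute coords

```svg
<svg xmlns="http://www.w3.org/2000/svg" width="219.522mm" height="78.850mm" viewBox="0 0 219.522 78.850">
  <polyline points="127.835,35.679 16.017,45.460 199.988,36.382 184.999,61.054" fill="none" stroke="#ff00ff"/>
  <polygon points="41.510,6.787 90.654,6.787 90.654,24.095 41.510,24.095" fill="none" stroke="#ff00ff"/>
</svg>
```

; LightBurn 1.6.03
; GRBL device profile, absolute coords
G21
G90
G0 X127.835 Y43.171
M3 S255
G01 X16.017 Y33.390 F2877
G01 X199.988 Y42.468
G01 X184.999 Y17.796
G0 X41.510 Y72.063
M3 S255
G01 X90.654 Y72.063 F2877
G01 X90.654 Y54.755
G01 X41.510 Y54.755
G01 X41.510 Y72.063
M5
G0 X0.000 Y0.000

viewBox `0 0 219.522 78.850` with mm width/height → 1 unit = 1 mm. Flip: y_m = 78.850 − y_svg.

**Shape 1** — `<polyline>` open polyline, stroke `#ff00ff` → engrave (S255, F2877). Machine vertices: (127.835,43.171) → (16.017,33.390) → (199.988,42.468) → (184.999,17.796). Open path.

**Shape 2** — `<polygon>` rectangle, stroke `#ff00ff` → engrave (S255, F2877). Machine vertices: (41.510,72.063) → (90.654,72.063) → (90.654,54.755) → (41.510,54.755) → (41.510,72.063). Closed: final G1 returns to the first vertex.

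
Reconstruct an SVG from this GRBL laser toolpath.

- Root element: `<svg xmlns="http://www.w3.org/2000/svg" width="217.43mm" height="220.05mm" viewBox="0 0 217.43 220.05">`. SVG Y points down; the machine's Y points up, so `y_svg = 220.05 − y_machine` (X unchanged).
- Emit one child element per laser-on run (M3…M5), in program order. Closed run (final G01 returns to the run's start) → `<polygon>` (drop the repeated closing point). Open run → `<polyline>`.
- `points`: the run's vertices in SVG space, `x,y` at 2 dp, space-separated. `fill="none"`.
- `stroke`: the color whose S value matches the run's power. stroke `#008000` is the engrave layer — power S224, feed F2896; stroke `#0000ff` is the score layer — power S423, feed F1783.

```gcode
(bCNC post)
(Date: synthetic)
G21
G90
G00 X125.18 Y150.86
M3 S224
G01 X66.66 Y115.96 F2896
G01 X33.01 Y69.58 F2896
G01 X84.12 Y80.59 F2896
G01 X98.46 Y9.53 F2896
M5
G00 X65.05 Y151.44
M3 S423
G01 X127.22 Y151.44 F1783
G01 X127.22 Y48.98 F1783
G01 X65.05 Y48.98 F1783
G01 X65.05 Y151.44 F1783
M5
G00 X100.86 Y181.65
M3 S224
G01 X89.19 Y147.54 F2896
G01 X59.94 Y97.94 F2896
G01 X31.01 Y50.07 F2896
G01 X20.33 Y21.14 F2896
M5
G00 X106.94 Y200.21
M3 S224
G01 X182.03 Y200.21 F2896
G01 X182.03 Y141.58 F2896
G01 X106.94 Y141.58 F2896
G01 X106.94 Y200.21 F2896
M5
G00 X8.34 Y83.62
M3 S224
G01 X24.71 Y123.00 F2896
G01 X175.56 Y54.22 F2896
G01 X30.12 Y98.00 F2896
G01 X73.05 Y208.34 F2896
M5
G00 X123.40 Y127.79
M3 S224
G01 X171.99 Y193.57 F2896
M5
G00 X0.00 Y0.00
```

y_svg = 220.05 − y_m.

[1] S224→`#008000` (engrave); open run; points: 125.18,69.19 66.66,104.09 33.01,150.47 84.12,139.46 98.46,210.52

[2] S423→`#0000ff` (score); closed run; points: 65.05,68.61 127.22,68.61 127.22,171.07 65.05,171.07

[3] S224→`#008000` (engrave); open run; points: 100.86,38.40 89.19,72.51 59.94,122.11 31.01,169.98 20.33,198.91

[4] S224→`#008000` (engrave); closed run; points: 106.94,19.84 182.03,19.84 182.03,78.47 106.94,78.47

[5] S224→`#008000` (engrave); open run; points: 8.34,136.43 24.71,97.05 175.56,165.83 30.12,122.05 73.05,11.71

[6] S224→`#008000` (engrave); open run; points: 123.40,92.26 171.99,26.48

<svg xmlns="http://www.w3.org/2000/svg" width="217.43mm" height="220.05mm" viewBox="0 0 217.43 220.05">
  <polyline points="125.18,69.19 66.66,104.09 33.01,150.47 84.12,139.46 98.46,210.52" fill="none" stroke="#008000"/>
  <polygon points="65.05,68.61 127.22,68.61 127.22,171.07 65.05,171.07" fill="none" stroke="#0000ff"/>
  <polyline points="100.86,38.40 89.19,72.51 59.94,122.11 31.01,169.98 20.33,198.91" fill="none" stroke="#008000"/>
  <polygon points="106.94,19.84 182.03,19.84 182.03,78.47 106.94,78.47" fill="none" stroke="#008000"/>
  <polyline points="8.34,136.43 24.71,97.05 175.56,165.83 30.12,122.05 73.05,11.71" fill="none" stroke="#008000"/>
  <polyline points="123.40,92.26 171.99,26.48" fill="none" stroke="#008000"/>
</svg>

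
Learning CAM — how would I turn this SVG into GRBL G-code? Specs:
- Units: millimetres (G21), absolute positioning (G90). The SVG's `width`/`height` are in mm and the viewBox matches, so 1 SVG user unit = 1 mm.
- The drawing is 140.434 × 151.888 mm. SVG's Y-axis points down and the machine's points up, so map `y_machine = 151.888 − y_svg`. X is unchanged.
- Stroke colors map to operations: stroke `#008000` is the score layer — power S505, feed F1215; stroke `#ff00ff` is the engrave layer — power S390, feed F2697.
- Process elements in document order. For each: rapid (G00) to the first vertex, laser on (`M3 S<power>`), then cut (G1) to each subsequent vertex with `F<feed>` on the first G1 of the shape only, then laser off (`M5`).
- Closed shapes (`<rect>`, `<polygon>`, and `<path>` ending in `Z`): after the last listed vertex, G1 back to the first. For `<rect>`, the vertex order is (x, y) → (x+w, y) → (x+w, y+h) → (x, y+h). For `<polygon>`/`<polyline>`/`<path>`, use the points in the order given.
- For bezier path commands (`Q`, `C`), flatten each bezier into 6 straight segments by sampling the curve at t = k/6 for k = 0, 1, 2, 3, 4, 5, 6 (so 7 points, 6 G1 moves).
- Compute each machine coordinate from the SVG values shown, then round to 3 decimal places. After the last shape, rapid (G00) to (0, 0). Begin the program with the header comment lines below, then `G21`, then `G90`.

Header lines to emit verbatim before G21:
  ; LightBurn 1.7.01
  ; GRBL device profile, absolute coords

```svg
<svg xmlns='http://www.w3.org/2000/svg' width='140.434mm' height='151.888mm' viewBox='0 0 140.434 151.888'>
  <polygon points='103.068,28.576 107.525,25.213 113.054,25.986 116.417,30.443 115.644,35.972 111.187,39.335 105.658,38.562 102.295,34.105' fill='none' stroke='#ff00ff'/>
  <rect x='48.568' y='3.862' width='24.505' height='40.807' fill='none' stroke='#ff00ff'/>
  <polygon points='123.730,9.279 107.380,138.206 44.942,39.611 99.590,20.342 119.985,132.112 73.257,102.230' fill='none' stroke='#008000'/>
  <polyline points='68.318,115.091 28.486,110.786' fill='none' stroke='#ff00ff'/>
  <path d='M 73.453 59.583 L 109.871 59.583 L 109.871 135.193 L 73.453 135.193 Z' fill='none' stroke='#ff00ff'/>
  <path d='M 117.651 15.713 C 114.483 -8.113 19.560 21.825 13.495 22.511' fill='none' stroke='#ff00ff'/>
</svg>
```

; LightBurn 1.7.01
; GRBL device profile, absolute coords
G21
G90
G00 X103.068 Y123.312
M3 S390
G1 X107.525 Y126.675 F2697
G1 X113.054 Y125.902
G1 X116.417 Y121.445
G1 X115.644 Y115.916
G1 X111.187 Y112.553
G1 X105.658 Y113.326
G1 X102.295 Y117.783
G1 X103.068 Y123.312
M5
G00 X48.568 Y148.026
M3 S390
G1 X73.073 Y148.026 F2697
G1 X73.073 Y107.219
G1 X48.568 Y107.219
G1 X48.568 Y148.026
M5
G00 X123.730 Y142.609
M3 S505
G1 X107.380 Y13.682 F1215
G1 X44.942 Y112.277
G1 X99.590 Y131.546
G1 X119.985 Y19.776
G1 X73.257 Y49.658
G1 X123.730 Y142.609
M5
G00 X68.318 Y36.797
M3 S390
G1 X28.486 Y41.102 F2697
M5
G00 X73.453 Y92.305
M3 S390
G1 X109.871 Y92.305 F2697
G1 X109.871 Y16.695
G1 X73.453 Y16.695
G1 X73.453 Y92.305
M5
G00 X117.651 Y136.175
M3 S390
G1 X109.257 Y143.992 F2697
G1 X90.587 Y145.154
G1 X66.659 Y141.968
G1 X42.490 Y136.739
G1 X23.096 Y131.773
G1 X13.495 Y129.377
M5
G00 X0.000 Y0.000

Since the viewBox matches the mm dimensions, user units are millimetres directly. The only transform is the Y-flip y_m = 151.888 − y_svg.

Shape 1 is a regular polygon drawn with `<polygon>`. Its stroke #ff00ff means engrave at S390, F2697. After flipping Y the toolpath is (103.068,123.312) → (107.525,126.675) → (113.054,125.902) → (116.417,121.445) → (115.644,115.916) → (111.187,112.553) → (105.658,113.326) → (102.295,117.783) → (103.068,123.312), returning to the start.

Shape 2 is a rectangle drawn with `<rect>`. Its stroke #ff00ff means engrave at S390, F2697. After flipping Y the toolpath is (48.568,148.026) → (73.073,148.026) → (73.073,107.219) → (48.568,107.219) → (48.568,148.026), returning to the start.

Shape 3 is a closed polygon drawn with `<polygon>`. Its stroke #008000 means score at S505, F1215. After flipping Y the toolpath is (123.730,142.609) → (107.380,13.682) → (44.942,112.277) → (99.590,131.546) → (119.985,19.776) → (73.257,49.658) → (123.730,142.609), returning to the start.

Shape 4 is a line segment drawn with `<polyline>`. Its stroke #ff00ff means engrave at S390, F2697. After flipping Y the toolpath is (68.318,36.797) → (28.486,41.102).

Shape 5 is a rectangle drawn with `<path>`. Its stroke #ff00ff means engrave at S390, F2697. After flipping Y the toolpath is (73.453,92.305) → (109.871,92.305) → (109.871,16.695) → (73.453,16.695) → (73.453,92.305), returning to the start.

Shape 6 is a cubic bezier drawn with `<path>`. Its stroke #ff00ff means engrave at S390, F2697. After flipping Y the toolpath is (117.651,136.175) → (109.257,143.992) → (90.587,145.154) → (66.659,141.968) → (42.490,136.739) → (23.096,131.773) → (13.495,129.377).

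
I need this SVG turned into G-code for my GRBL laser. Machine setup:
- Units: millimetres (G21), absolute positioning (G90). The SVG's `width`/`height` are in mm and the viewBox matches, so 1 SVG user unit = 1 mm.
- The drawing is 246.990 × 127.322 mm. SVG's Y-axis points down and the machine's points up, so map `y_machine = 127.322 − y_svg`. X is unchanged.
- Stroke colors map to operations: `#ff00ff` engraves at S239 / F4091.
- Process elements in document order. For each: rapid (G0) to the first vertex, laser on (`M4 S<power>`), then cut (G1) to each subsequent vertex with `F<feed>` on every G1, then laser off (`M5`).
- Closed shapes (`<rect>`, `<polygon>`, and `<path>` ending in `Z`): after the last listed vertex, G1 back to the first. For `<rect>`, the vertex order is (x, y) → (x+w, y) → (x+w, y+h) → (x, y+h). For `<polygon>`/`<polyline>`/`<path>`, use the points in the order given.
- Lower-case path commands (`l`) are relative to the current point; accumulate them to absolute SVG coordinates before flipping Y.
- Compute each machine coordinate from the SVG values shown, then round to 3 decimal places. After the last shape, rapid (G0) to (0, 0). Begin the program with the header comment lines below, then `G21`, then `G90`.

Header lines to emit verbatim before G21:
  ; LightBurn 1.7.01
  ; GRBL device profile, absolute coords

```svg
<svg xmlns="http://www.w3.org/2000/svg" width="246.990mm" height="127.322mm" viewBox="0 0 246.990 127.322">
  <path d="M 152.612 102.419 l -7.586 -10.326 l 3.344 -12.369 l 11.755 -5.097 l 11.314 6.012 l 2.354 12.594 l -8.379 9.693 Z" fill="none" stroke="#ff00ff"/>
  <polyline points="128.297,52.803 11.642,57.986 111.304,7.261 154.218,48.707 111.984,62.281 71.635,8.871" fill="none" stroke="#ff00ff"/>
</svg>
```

Since the viewBox matches the mm dimensions, user units are millimetres directly. The only transform is the Y-flip y_m = 127.322 − y_svg.

Shape 1 is a regular polygon drawn with `<path>`. Its stroke #ff00ff means engrave at S239, F4091. After flipping Y the toolpath is (152.612,24.903) → (145.026,35.229) → (148.370,47.598) → (160.125,52.695) → (171.439,46.683) → (173.793,34.089) → (165.414,24.396) → (152.612,24.903), returning to the start.

Shape 2 is a open polyline drawn with `<polyline>`. Its stroke #ff00ff means engrave at S239, F4091. After flipping Y the toolpath is (128.297,74.519) → (11.642,69.336) → (111.304,120.061) → (154.218,78.615) → (111.984,65.041) → (71.635,118.451).

; LightBurn 1.7.01
; GRBL device profile, absolute coords
G21
G90
G0 X152.612 Y24.903
M4 S239
G1 X145.026 Y35.229 F4091
G1 X148.370 Y47.598 F4091
G1 X160.125 Y52.695 F4091
G1 X171.439 Y46.683 F4091
G1 X173.793 Y34.089 F4091
G1 X165.414 Y24.396 F4091
G1 X152.612 Y24.903 F4091
M5
G0 X128.297 Y74.519
M4 S239
G1 X11.642 Y69.336 F4091
G1 X111.304 Y120.061 F4091
G1 X154.218 Y78.615 F4091
G1 X111.984 Y65.041 F4091
G1 X71.635 Y118.451 F4091
M5
G0 X0.000 Y0.000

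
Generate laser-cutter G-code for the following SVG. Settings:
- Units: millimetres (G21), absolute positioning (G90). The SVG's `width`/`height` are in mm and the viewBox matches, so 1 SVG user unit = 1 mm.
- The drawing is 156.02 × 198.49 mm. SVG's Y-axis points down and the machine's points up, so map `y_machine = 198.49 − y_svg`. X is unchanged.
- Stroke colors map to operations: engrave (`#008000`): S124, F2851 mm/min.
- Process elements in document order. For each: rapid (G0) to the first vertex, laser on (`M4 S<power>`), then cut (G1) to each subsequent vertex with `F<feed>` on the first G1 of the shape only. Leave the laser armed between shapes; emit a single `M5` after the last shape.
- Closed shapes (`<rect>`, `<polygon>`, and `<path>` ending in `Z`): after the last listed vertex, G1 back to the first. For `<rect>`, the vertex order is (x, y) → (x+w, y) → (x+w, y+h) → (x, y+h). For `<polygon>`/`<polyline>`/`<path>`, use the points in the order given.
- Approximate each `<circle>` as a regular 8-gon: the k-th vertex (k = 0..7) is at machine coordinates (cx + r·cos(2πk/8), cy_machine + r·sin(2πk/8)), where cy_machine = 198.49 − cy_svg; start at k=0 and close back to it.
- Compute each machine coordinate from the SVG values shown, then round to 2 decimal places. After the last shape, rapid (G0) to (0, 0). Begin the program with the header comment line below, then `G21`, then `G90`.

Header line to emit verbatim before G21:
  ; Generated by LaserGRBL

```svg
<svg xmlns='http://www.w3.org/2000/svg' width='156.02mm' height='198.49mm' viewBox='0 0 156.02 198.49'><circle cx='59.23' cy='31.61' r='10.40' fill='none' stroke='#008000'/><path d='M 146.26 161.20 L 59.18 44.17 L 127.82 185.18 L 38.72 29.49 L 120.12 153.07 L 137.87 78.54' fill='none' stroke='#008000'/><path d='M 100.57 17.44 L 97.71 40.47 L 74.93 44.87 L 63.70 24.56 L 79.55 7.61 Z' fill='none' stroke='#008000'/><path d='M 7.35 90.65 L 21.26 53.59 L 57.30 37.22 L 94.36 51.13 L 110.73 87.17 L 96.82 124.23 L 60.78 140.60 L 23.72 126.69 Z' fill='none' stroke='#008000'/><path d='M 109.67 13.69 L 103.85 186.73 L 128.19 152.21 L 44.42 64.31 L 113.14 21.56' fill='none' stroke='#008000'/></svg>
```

; Generated by LaserGRBL
G21
G90
G0 X69.63 Y166.88
M4 S124
G1 X66.58 Y174.23 F2851
G1 X59.23 Y177.28
G1 X51.88 Y174.23
G1 X48.83 Y166.88
G1 X51.88 Y159.53
G1 X59.23 Y156.48
G1 X66.58 Y159.53
G1 X69.63 Y166.88
G0 X146.26 Y37.29
M4 S124
G1 X59.18 Y154.32 F2851
G1 X127.82 Y13.31
G1 X38.72 Y169.00
G1 X120.12 Y45.42
G1 X137.87 Y119.95
G0 X100.57 Y181.05
M4 S124
G1 X97.71 Y158.02 F2851
G1 X74.93 Y153.62
G1 X63.70 Y173.93
G1 X79.55 Y190.88
G1 X100.57 Y181.05
G0 X7.35 Y107.84
M4 S124
G1 X21.26 Y144.90 F2851
G1 X57.30 Y161.27
G1 X94.36 Y147.36
G1 X110.73 Y111.32
G1 X96.82 Y74.26
G1 X60.78 Y57.89
G1 X23.72 Y71.80
G1 X7.35 Y107.84
G0 X109.67 Y184.80
M4 S124
G1 X103.85 Y11.76 F2851
G1 X128.19 Y46.28
G1 X44.42 Y134.18
G1 X113.14 Y176.93
M5
G0 X0.00 Y0.00

Since the viewBox matches the mm dimensions, user units are millimetres directly. The only transform is the Y-flip y_m = 198.49 − y_svg.

Shape 1 is a circle drawn with `<circle>`. Its stroke #008000 means engrave at S124, F2851. After flipping Y the toolpath is (69.63,166.88) → (66.58,174.23) → (59.23,177.28) → (51.88,174.23) → (48.83,166.88) → (51.88,159.53) → (59.23,156.48) → (66.58,159.53) → (69.63,166.88), returning to the start.

Shape 2 is a open polyline drawn with `<path>`. Its stroke #008000 means engrave at S124, F2851. After flipping Y the toolpath is (146.26,37.29) → (59.18,154.32) → (127.82,13.31) → (38.72,169.00) → (120.12,45.42) → (137.87,119.95).

Shape 3 is a regular polygon drawn with `<path>`. Its stroke #008000 means engrave at S124, F2851. After flipping Y the toolpath is (100.57,181.05) → (97.71,158.02) → (74.93,153.62) → (63.70,173.93) → (79.55,190.88) → (100.57,181.05), returning to the start.

Shape 4 is a regular polygon drawn with `<path>`. Its stroke #008000 means engrave at S124, F2851. After flipping Y the toolpath is (7.35,107.84) → (21.26,144.90) → (57.30,161.27) → (94.36,147.36) → (110.73,111.32) → (96.82,74.26) → (60.78,57.89) → (23.72,71.80) → (7.35,107.84), returning to the start.

Shape 5 is a open polyline drawn with `<path>`. Its stroke #008000 means engrave at S124, F2851. After flipping Y the toolpath is (109.67,184.80) → (103.85,11.76) → (128.19,46.28) → (44.42,134.18) → (113.14,176.93).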